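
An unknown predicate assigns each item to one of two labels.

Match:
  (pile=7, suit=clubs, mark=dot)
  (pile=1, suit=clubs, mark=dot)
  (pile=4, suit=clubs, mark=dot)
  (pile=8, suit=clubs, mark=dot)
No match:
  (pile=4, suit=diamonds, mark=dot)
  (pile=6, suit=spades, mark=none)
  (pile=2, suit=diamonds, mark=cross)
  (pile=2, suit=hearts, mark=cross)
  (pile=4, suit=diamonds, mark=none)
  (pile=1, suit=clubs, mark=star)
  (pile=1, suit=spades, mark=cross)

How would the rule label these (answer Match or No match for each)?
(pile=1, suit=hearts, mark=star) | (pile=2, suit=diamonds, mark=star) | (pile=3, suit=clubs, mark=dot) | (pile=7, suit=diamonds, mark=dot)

The classifier is using: suit is clubs AND mark is dot.
(pile=1, suit=hearts, mark=star) — suit is hearts, mark is star, hence No match. (pile=2, suit=diamonds, mark=star) — suit is diamonds, mark is star, hence No match. (pile=3, suit=clubs, mark=dot) — suit is clubs, mark is dot, hence Match. (pile=7, suit=diamonds, mark=dot) — suit is diamonds, mark is dot, hence No match.

No match, No match, Match, No match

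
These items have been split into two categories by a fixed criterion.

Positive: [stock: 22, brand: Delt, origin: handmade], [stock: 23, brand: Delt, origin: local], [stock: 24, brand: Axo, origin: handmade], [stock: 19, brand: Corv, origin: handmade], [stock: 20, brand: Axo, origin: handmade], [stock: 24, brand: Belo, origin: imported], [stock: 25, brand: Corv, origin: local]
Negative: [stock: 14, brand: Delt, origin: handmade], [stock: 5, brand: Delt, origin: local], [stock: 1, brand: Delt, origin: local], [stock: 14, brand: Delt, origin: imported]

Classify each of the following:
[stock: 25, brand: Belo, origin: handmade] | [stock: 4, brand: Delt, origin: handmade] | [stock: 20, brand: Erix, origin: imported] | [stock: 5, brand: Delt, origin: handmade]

Positive, Negative, Positive, Negative

One predicate separates the groups cleanly: stock ≥ 19.
[stock: 25, brand: Belo, origin: handmade]: stock = 25 — fits, so Positive.
[stock: 4, brand: Delt, origin: handmade]: stock = 4 — fails this test, so Negative.
[stock: 20, brand: Erix, origin: imported]: stock = 20 — fits, so Positive.
[stock: 5, brand: Delt, origin: handmade]: stock = 5 — fails this test, so Negative.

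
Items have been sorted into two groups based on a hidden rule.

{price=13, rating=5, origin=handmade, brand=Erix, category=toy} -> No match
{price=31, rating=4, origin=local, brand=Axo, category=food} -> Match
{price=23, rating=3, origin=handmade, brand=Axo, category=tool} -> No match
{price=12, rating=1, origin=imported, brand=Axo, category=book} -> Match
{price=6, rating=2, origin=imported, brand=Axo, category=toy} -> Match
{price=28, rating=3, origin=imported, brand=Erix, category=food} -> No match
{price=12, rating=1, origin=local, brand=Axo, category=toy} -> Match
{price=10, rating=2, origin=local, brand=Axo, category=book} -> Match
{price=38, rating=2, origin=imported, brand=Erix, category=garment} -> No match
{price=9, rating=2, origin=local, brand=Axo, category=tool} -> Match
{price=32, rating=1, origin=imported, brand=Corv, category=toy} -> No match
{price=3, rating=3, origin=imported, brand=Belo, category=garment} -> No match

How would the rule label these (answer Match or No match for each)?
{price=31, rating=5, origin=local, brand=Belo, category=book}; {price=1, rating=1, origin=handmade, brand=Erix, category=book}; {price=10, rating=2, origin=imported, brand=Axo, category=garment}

Every 'Match' example satisfies: brand is Axo AND price ≠ 23. None of the 'No match' examples do.
{price=31, rating=5, origin=local, brand=Belo, category=book}: brand is Belo, price = 31, fails the rule → No match.
{price=1, rating=1, origin=handmade, brand=Erix, category=book}: brand is Erix, price = 1, fails the rule → No match.
{price=10, rating=2, origin=imported, brand=Axo, category=garment}: brand is Axo, price = 10, fits → Match.

No match, No match, Match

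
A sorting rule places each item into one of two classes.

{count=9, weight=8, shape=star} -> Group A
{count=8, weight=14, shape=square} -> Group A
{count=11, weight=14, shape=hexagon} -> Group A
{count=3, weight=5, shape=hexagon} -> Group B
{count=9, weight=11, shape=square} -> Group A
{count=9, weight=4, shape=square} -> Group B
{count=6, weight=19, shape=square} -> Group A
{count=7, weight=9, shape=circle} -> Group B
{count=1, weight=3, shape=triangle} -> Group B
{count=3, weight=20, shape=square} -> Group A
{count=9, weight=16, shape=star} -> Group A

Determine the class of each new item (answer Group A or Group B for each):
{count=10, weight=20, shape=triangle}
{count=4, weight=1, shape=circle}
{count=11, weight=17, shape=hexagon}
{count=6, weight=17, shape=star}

Group A, Group B, Group A, Group A

Rule: shape is star OR weight ≥ 11. This holds for each 'Group A' example and fails for each 'Group B' one.
{count=10, weight=20, shape=triangle} — shape is triangle, weight = 20, hence Group A.
{count=4, weight=1, shape=circle} — shape is circle, weight = 1, hence Group B.
{count=11, weight=17, shape=hexagon} — shape is hexagon, weight = 17, hence Group A.
{count=6, weight=17, shape=star} — shape is star, weight = 17, hence Group A.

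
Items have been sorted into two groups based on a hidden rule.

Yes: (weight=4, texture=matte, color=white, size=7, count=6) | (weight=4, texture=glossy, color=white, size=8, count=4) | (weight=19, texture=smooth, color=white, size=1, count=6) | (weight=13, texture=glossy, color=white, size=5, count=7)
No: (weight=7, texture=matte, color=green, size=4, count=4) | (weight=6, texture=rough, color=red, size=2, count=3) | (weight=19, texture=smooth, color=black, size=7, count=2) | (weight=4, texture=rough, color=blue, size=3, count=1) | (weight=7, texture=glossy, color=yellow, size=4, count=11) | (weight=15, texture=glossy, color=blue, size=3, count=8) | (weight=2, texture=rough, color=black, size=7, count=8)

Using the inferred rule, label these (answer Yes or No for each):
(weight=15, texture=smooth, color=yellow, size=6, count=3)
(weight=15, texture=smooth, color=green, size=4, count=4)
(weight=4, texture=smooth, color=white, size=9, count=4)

One predicate separates the groups cleanly: color is white.
(weight=15, texture=smooth, color=yellow, size=6, count=3): color is yellow — fails this test, so No. (weight=15, texture=smooth, color=green, size=4, count=4): color is green — fails this test, so No. (weight=4, texture=smooth, color=white, size=9, count=4): color is white — passes, so Yes.

No, No, Yes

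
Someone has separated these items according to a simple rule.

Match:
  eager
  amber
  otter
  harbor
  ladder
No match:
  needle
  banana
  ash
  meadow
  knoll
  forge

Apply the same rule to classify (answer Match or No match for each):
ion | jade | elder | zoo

No match, No match, Match, No match

The rule appears to be: ends with 'r'.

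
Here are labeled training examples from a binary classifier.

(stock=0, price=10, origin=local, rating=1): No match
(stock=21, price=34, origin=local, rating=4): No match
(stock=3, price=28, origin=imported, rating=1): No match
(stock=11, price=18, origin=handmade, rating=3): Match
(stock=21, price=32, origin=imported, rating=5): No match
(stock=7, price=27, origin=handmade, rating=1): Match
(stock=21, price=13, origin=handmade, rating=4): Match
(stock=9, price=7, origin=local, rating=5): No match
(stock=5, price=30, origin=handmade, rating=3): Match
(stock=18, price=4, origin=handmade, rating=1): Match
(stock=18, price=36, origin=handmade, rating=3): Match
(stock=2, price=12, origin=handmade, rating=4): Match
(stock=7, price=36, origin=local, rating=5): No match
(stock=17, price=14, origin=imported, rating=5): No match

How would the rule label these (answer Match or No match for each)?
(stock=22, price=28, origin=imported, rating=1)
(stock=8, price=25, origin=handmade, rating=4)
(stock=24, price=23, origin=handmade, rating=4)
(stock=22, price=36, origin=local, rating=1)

No match, Match, Match, No match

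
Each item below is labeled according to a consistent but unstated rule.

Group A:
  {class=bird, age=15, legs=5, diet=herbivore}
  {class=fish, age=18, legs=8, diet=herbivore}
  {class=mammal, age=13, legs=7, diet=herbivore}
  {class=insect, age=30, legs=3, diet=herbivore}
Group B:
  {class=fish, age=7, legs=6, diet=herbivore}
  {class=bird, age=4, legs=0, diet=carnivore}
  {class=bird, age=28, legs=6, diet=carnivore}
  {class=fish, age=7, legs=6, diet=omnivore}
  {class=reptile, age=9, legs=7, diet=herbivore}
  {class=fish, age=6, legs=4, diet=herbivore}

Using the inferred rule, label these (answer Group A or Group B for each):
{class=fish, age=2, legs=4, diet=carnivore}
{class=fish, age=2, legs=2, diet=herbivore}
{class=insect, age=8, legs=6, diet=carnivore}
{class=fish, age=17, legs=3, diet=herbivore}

Group B, Group B, Group B, Group A

The common property of the 'Group A' items is: diet is herbivore AND age ≥ 13. No 'Group B' item has it.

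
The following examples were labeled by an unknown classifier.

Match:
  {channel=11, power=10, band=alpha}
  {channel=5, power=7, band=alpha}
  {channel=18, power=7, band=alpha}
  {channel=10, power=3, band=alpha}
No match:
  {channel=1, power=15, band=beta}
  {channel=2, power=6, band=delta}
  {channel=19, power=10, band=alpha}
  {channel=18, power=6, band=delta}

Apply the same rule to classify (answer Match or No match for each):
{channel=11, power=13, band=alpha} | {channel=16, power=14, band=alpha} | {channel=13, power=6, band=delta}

A rule that fits every label: band is alpha AND channel ≤ 18 — true of each 'Match' example, false of each 'No match' one.
{channel=11, power=13, band=alpha}: Match (band is alpha, channel = 11).
{channel=16, power=14, band=alpha}: Match (band is alpha, channel = 16).
{channel=13, power=6, band=delta}: No match (band is delta, channel = 13).

Match, Match, No match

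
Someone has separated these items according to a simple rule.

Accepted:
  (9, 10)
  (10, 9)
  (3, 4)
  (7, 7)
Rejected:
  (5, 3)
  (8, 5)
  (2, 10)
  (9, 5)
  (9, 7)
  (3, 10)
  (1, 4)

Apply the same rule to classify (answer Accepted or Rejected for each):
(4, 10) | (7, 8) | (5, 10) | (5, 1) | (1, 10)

Rejected, Accepted, Rejected, Rejected, Rejected

The classifier is using: |first − second| ≤ 1.
(4, 10) — |4−10| = 6, hence Rejected. (7, 8) — |7−8| = 1, hence Accepted. (5, 10) — |5−10| = 5, hence Rejected. (5, 1) — |5−1| = 4, hence Rejected. (1, 10) — |1−10| = 9, hence Rejected.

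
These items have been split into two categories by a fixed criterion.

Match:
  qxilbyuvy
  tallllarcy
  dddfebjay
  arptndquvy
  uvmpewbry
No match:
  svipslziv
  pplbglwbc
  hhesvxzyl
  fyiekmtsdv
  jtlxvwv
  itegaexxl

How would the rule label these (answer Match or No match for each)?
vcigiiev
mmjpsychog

All 'Match' examples share one property — ends with 'y' — and every 'No match' example lacks it.
vcigiiev — ends with 'v', hence No match. mmjpsychog — ends with 'g', hence No match.

No match, No match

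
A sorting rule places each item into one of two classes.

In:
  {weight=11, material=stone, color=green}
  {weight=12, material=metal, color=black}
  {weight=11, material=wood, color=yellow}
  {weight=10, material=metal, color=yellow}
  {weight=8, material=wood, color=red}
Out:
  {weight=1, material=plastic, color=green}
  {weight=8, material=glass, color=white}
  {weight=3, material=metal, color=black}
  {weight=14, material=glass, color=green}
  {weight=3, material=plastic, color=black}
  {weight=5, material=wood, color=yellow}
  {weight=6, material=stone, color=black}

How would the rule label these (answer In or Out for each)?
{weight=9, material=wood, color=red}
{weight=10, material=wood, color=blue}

The rule appears to be: material is not glass AND weight ≥ 8.
{weight=9, material=wood, color=red} → material is wood, weight = 9 → In. {weight=10, material=wood, color=blue} → material is wood, weight = 10 → In.

In, In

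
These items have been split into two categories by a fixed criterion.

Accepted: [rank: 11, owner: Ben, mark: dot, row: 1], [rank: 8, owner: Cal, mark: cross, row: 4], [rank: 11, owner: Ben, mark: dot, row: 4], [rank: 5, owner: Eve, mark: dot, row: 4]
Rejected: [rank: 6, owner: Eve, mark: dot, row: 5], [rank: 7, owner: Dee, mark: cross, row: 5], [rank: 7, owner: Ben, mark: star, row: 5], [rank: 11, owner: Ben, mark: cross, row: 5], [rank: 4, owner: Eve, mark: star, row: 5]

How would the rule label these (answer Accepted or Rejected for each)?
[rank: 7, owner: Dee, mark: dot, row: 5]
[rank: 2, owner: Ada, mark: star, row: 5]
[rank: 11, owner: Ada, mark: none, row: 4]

Every 'Accepted' example satisfies: row ≤ 4. None of the 'Rejected' examples do.
Rejected: [rank: 7, owner: Dee, mark: dot, row: 5], since row = 5.
Rejected: [rank: 2, owner: Ada, mark: star, row: 5], since row = 5.
Accepted: [rank: 11, owner: Ada, mark: none, row: 4], since row = 4.

Rejected, Rejected, Accepted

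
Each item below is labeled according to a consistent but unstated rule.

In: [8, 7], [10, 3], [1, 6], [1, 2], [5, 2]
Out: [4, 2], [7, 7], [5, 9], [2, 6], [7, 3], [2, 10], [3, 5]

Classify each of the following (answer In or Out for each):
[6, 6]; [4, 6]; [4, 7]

Out, Out, In

Every 'In' example satisfies: sum is odd. None of the 'Out' examples do.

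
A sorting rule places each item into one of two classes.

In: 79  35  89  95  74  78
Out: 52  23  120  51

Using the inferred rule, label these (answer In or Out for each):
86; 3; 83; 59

In, Out, In, In

Every 'In' example satisfies: digit sum ≥ 8. None of the 'Out' examples do.
86: digit sum 8+6 = 14, has this property → In.
3: digit sum 3, does not satisfy this → Out.
83: digit sum 8+3 = 11, has this property → In.
59: digit sum 5+9 = 14, has this property → In.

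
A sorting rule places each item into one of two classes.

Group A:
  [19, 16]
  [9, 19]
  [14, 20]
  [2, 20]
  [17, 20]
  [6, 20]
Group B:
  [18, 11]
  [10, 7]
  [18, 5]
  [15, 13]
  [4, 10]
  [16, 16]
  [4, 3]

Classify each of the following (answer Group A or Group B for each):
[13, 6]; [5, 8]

Group B, Group B

The classifier is using: max ≥ 19.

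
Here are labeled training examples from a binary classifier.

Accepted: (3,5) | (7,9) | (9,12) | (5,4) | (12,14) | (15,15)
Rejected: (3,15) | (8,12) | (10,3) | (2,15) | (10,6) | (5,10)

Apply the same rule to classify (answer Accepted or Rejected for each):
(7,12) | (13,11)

Rejected, Accepted

Every 'Accepted' example satisfies: |first − second| ≤ 3. None of the 'Rejected' examples do.
(7,12) — |7−12| = 5, hence Rejected. (13,11) — |13−11| = 2, hence Accepted.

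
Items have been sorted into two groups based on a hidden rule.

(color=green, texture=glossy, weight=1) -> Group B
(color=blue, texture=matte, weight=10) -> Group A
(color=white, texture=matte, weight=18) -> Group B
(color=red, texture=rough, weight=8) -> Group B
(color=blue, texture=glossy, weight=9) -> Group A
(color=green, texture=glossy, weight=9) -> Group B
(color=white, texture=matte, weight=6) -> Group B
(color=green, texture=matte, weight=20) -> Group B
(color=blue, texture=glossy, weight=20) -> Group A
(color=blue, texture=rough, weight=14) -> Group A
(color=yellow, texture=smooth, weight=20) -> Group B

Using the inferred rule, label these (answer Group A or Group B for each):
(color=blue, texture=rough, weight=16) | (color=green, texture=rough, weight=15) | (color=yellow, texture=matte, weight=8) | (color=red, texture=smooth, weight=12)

Group A, Group B, Group B, Group B

The rule appears to be: color is blue.
(color=blue, texture=rough, weight=16): color is blue, matches → Group A. (color=green, texture=rough, weight=15): color is green, does not fit → Group B. (color=yellow, texture=matte, weight=8): color is yellow, does not fit → Group B. (color=red, texture=smooth, weight=12): color is red, does not fit → Group B.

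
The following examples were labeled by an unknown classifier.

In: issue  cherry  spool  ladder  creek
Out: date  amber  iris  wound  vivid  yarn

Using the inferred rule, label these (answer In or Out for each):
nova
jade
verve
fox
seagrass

All 'In' examples share one property — has a double letter — and every 'Out' example lacks it.
nova — no doubled letter, hence Out. jade — no doubled letter, hence Out. verve — no doubled letter, hence Out. fox — no doubled letter, hence Out. seagrass — 'ss' doubled, hence In.

Out, Out, Out, Out, In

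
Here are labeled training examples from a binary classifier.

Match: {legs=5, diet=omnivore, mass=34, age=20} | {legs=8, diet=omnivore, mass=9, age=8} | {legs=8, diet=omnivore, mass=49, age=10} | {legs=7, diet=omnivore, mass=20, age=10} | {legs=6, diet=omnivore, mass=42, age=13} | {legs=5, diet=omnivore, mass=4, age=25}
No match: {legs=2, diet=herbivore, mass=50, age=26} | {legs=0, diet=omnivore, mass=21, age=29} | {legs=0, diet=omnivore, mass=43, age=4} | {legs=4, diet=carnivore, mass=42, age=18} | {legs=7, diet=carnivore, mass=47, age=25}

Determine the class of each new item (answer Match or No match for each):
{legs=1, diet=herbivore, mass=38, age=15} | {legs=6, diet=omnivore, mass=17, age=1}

No match, Match

The pattern is that an item is 'Match' exactly when: diet is omnivore AND legs ≥ 2.
{legs=1, diet=herbivore, mass=38, age=15} — diet is herbivore, legs = 1, hence No match. {legs=6, diet=omnivore, mass=17, age=1} — diet is omnivore, legs = 6, hence Match.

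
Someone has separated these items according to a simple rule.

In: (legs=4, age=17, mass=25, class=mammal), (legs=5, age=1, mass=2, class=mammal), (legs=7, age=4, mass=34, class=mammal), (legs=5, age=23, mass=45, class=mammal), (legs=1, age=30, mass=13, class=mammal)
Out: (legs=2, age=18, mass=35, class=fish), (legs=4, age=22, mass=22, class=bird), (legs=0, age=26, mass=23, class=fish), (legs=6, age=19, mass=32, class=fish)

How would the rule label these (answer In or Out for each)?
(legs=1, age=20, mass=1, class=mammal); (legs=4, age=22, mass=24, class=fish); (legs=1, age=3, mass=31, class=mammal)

All 'In' examples share one property — class is mammal — and every 'Out' example lacks it.
(legs=1, age=20, mass=1, class=mammal): In (class is mammal). (legs=4, age=22, mass=24, class=fish): Out (class is fish). (legs=1, age=3, mass=31, class=mammal): In (class is mammal).

In, Out, In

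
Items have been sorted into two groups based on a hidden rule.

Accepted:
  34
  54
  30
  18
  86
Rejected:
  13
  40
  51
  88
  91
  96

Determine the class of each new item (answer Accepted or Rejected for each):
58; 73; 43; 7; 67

Accepted, Rejected, Rejected, Rejected, Rejected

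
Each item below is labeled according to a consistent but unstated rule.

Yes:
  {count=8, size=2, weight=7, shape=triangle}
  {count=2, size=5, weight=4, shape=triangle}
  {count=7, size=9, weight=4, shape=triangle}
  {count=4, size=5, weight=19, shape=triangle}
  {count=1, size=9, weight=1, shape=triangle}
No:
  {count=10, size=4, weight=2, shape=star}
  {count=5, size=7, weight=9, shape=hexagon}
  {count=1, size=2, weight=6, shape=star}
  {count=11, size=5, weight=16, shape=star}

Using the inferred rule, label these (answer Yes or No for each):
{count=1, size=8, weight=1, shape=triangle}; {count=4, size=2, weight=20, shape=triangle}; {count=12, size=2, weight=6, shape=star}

One predicate separates the groups cleanly: shape is triangle.

Yes, Yes, No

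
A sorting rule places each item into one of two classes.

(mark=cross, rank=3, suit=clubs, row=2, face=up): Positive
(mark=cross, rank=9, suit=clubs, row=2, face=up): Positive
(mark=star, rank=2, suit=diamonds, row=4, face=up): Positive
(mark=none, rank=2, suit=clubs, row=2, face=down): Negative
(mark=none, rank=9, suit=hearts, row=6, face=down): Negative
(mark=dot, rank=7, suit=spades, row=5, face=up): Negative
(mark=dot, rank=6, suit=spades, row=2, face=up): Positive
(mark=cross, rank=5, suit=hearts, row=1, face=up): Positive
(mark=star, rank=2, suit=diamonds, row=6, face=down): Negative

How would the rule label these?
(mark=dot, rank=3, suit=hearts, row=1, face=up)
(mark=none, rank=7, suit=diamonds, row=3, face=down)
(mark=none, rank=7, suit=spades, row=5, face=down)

Positive, Negative, Negative

The common property of the 'Positive' items is: face is up AND row ≤ 4. No 'Negative' item has it.
(mark=dot, rank=3, suit=hearts, row=1, face=up) — face is up, row = 1, hence Positive. (mark=none, rank=7, suit=diamonds, row=3, face=down) — face is down, row = 3, hence Negative. (mark=none, rank=7, suit=spades, row=5, face=down) — face is down, row = 5, hence Negative.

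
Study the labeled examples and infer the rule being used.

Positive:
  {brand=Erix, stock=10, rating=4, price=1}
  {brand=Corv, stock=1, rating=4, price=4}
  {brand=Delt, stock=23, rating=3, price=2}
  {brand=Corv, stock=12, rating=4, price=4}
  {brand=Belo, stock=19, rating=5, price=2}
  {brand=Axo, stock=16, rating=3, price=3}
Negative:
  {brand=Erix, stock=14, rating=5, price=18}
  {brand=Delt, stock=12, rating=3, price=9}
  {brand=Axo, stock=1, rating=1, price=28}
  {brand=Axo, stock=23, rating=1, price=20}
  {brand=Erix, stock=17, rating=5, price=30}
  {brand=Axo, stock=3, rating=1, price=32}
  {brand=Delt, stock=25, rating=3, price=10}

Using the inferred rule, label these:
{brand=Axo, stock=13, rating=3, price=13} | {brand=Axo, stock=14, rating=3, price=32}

Negative, Negative

The common property of the 'Positive' items is: price ≤ 4. No 'Negative' item has it.
{brand=Axo, stock=13, rating=3, price=13} → price = 13 → Negative. {brand=Axo, stock=14, rating=3, price=32} → price = 32 → Negative.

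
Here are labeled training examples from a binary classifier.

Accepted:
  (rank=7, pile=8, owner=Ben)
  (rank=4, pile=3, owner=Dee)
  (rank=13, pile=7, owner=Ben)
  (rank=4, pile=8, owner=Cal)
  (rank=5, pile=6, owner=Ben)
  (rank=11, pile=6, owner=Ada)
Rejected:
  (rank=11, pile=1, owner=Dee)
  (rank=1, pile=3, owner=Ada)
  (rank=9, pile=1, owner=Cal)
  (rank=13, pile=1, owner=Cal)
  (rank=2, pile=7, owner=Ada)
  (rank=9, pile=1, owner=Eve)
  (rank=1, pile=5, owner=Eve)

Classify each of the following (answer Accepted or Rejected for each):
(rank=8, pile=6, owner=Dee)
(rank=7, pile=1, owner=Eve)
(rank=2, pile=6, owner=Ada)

Accepted, Rejected, Rejected

The common property of the 'Accepted' items is: pile ≥ 3 AND rank ≥ 4. No 'Rejected' item has it.
(rank=8, pile=6, owner=Dee) — pile = 6, rank = 8, hence Accepted. (rank=7, pile=1, owner=Eve) — pile = 1, rank = 7, hence Rejected. (rank=2, pile=6, owner=Ada) — pile = 6, rank = 2, hence Rejected.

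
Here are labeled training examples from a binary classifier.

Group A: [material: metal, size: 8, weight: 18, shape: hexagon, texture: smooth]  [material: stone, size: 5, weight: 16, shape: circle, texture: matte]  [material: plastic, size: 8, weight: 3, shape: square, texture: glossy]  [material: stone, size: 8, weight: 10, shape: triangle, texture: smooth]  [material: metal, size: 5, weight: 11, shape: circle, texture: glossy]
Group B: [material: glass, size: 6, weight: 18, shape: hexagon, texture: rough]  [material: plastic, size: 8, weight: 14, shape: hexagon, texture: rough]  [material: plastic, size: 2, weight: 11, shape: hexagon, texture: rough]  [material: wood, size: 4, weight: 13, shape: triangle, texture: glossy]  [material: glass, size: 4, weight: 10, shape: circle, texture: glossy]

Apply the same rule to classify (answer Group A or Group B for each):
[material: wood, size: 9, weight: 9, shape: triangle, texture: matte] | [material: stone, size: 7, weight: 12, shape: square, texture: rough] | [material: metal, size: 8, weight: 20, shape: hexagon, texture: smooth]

The classifier is using: texture is not rough AND size ≥ 5.
[material: wood, size: 9, weight: 9, shape: triangle, texture: matte] — texture is matte, size = 9, hence Group A.
[material: stone, size: 7, weight: 12, shape: square, texture: rough] — texture is rough, size = 7, hence Group B.
[material: metal, size: 8, weight: 20, shape: hexagon, texture: smooth] — texture is smooth, size = 8, hence Group A.

Group A, Group B, Group A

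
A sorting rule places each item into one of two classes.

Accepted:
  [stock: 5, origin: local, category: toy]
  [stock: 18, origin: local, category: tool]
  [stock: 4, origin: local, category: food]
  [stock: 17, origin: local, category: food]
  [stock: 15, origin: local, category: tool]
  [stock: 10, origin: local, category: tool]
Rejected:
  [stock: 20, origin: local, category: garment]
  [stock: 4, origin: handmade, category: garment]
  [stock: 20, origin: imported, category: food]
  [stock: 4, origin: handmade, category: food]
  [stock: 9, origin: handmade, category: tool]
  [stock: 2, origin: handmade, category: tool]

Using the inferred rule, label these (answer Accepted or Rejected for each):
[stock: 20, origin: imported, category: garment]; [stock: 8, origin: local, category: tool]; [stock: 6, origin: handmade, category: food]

Rejected, Accepted, Rejected

'Accepted' ⟺ origin is local AND stock ≤ 18.
Rejected: [stock: 20, origin: imported, category: garment], since origin is imported, stock = 20. Accepted: [stock: 8, origin: local, category: tool], since origin is local, stock = 8. Rejected: [stock: 6, origin: handmade, category: food], since origin is handmade, stock = 6.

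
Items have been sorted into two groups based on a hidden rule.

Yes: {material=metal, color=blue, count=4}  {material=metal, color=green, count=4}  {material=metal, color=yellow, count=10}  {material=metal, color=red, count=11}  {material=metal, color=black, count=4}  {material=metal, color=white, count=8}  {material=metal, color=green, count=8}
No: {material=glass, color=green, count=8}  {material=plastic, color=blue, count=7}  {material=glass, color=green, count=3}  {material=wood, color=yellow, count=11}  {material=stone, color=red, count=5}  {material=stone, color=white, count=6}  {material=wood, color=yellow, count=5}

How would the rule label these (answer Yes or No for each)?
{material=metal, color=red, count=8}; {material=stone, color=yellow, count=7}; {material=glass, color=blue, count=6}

Yes, No, No

One predicate separates the groups cleanly: material is metal.
{material=metal, color=red, count=8}: material is metal — satisfies this, so Yes. {material=stone, color=yellow, count=7}: material is stone — fails the rule, so No. {material=glass, color=blue, count=6}: material is glass — fails the rule, so No.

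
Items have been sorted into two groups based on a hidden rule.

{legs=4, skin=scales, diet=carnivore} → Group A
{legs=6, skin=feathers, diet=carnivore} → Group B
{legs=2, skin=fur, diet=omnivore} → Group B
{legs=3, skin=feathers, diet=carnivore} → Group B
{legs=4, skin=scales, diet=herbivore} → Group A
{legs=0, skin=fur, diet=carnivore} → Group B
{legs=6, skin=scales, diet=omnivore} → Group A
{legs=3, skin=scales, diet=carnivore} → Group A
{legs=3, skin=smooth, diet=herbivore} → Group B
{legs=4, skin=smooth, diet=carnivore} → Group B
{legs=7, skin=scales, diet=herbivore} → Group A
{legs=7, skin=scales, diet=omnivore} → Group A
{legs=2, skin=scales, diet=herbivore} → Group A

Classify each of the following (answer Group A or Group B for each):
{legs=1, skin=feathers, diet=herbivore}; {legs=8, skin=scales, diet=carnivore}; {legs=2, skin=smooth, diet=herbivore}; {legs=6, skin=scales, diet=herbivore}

Looking at the examples, the only property every 'Group A' case has and every 'Group B' case lacks is: skin is scales.

Group B, Group A, Group B, Group A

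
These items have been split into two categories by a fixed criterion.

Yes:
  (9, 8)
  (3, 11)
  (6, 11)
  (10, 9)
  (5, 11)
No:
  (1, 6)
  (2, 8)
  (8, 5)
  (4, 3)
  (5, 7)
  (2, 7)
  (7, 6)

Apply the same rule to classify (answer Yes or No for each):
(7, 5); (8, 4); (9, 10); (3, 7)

The rule appears to be: sum ≥ 14.

No, No, Yes, No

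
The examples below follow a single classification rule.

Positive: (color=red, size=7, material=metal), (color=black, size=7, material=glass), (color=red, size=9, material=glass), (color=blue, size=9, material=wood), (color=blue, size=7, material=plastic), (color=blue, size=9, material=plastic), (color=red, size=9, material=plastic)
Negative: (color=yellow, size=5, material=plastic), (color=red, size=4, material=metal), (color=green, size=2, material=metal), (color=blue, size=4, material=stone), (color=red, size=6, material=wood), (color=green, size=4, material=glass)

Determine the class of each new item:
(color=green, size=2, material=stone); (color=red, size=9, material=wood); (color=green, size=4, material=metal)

The pattern is that an item is 'Positive' exactly when: size ≥ 7.
Negative: (color=green, size=2, material=stone), since size = 2.
Positive: (color=red, size=9, material=wood), since size = 9.
Negative: (color=green, size=4, material=metal), since size = 4.

Negative, Positive, Negative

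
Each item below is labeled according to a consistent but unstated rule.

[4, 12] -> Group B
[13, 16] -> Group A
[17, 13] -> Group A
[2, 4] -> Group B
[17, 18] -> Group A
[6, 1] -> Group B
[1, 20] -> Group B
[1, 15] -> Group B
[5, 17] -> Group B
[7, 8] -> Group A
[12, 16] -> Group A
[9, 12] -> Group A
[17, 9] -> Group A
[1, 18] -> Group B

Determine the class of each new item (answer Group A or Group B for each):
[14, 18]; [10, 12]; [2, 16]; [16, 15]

All 'Group A' examples share one property — first ≥ 7 — and every 'Group B' example lacks it.
Group A: [14, 18], since first 14. Group A: [10, 12], since first 10. Group B: [2, 16], since first 2. Group A: [16, 15], since first 16.

Group A, Group A, Group B, Group A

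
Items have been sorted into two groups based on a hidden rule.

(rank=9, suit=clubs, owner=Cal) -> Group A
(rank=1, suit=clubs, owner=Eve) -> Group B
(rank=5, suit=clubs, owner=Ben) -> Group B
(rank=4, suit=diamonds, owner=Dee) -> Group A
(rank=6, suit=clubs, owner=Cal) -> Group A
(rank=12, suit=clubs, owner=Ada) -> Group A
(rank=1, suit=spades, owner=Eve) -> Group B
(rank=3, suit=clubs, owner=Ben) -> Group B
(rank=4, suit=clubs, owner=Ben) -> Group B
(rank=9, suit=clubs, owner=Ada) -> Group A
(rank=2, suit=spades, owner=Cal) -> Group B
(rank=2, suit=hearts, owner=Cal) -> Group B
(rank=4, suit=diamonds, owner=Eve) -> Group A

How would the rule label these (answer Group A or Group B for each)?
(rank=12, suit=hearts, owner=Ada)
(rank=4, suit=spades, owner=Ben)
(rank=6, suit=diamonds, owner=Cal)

The rule appears to be: suit is diamonds OR rank ≥ 6.
(rank=12, suit=hearts, owner=Ada): suit is hearts, rank = 12 — qualifies, so Group A. (rank=4, suit=spades, owner=Ben): suit is spades, rank = 4 — fails this test, so Group B. (rank=6, suit=diamonds, owner=Cal): suit is diamonds, rank = 6 — qualifies, so Group A.

Group A, Group B, Group A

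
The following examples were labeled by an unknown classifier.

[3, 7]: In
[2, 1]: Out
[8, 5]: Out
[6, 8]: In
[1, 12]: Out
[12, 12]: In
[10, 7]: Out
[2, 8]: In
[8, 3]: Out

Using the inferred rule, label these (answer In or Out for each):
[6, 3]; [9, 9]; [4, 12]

The common property of the 'In' items is: sum is even. No 'Out' item has it.
Out: [6, 3], since 6+3 = 9. In: [9, 9], since 9+9 = 18. In: [4, 12], since 4+12 = 16.

Out, In, In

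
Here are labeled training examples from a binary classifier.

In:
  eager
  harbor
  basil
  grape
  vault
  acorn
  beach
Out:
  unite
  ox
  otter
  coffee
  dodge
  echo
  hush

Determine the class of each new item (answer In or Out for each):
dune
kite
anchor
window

Rule: contains 'a'. This holds for each 'In' example and fails for each 'Out' one.
dune: no 'a', doesn't qualify → Out. kite: no 'a', doesn't qualify → Out. anchor: has 'a', checks out → In. window: no 'a', doesn't qualify → Out.

Out, Out, In, Out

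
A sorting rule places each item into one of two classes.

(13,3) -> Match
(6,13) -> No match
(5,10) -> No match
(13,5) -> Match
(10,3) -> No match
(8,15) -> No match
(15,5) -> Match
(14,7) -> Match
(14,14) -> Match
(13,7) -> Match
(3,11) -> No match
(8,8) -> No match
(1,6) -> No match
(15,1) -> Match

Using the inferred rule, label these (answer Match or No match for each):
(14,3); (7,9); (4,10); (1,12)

Match, No match, No match, No match

The classifier is using: first ≥ 11.
(14,3) — first 14, hence Match. (7,9) — first 7, hence No match. (4,10) — first 4, hence No match. (1,12) — first 1, hence No match.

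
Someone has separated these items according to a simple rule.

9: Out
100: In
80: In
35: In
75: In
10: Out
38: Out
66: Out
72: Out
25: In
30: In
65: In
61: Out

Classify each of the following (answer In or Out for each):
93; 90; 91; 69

Out, In, Out, Out

The pattern is that an item is 'In' exactly when: multiple of 5 AND at least 25.
93: 93 = 5·18 + 3, 93 ≥ 25, does not satisfy this → Out. 90: 90 = 5·18, 90 ≥ 25, checks out → In. 91: 91 = 5·18 + 1, 91 ≥ 25, does not satisfy this → Out. 69: 69 = 5·13 + 4, 69 ≥ 25, does not satisfy this → Out.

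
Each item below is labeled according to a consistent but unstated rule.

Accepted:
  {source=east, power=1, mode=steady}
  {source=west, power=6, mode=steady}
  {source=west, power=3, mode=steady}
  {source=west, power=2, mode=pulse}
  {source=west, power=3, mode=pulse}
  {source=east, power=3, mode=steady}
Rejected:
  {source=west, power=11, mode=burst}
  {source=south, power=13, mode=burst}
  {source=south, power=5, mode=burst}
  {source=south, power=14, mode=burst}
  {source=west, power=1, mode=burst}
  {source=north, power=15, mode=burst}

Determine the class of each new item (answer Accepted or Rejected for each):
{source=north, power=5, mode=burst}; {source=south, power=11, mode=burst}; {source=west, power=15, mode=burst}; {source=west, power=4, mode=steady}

Rejected, Rejected, Rejected, Accepted

The rule appears to be: mode is not burst.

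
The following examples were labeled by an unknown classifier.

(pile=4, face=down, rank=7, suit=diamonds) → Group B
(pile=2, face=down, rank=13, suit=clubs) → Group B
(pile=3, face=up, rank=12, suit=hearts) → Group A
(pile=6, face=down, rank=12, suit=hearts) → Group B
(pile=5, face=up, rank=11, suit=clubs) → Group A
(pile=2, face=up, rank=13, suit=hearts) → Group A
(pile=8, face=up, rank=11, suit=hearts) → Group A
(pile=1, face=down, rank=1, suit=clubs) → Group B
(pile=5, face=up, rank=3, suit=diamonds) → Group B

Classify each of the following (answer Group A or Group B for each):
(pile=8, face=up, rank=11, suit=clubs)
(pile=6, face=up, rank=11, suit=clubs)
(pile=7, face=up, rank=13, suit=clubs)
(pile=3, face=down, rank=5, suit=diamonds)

The common property of the 'Group A' items is: face is up AND rank ≥ 7. No 'Group B' item has it.
(pile=8, face=up, rank=11, suit=clubs): face is up, rank = 11, passes → Group A.
(pile=6, face=up, rank=11, suit=clubs): face is up, rank = 11, passes → Group A.
(pile=7, face=up, rank=13, suit=clubs): face is up, rank = 13, passes → Group A.
(pile=3, face=down, rank=5, suit=diamonds): face is down, rank = 5, fails this test → Group B.

Group A, Group A, Group A, Group B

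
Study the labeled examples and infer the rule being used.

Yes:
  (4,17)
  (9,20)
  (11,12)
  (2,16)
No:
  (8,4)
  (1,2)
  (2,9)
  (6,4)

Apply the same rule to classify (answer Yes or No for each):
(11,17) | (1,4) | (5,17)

Yes, No, Yes

Rule: sum ≥ 18. This holds for each 'Yes' example and fails for each 'No' one.
Yes: (11,17), since 11+17 = 28. No: (1,4), since 1+4 = 5. Yes: (5,17), since 5+17 = 22.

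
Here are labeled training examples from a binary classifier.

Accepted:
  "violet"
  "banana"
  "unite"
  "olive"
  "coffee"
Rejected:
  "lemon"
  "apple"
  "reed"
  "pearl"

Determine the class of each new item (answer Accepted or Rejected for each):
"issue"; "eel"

Accepted, Rejected

All 'Accepted' examples share one property — has ≥ 3 vowels — and every 'Rejected' example lacks it.
Accepted: "issue", since 3 vowels.
Rejected: "eel", since 2 vowels.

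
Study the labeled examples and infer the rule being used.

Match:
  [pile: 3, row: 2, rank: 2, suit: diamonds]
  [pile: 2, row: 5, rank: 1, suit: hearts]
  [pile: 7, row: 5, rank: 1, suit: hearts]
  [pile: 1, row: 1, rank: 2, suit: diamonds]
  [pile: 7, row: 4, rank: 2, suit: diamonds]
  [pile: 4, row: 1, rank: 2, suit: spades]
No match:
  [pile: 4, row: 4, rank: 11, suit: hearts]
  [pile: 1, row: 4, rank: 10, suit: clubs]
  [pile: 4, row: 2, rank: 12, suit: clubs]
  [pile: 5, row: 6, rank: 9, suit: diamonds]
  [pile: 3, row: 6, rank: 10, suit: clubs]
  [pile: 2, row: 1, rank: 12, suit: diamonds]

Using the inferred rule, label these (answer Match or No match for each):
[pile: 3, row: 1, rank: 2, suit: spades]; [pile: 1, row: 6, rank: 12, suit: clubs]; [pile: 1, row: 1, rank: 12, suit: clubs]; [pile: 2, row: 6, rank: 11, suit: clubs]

The common property of the 'Match' items is: rank ≤ 2. No 'No match' item has it.
[pile: 3, row: 1, rank: 2, suit: spades]: rank = 2 — checks out, so Match. [pile: 1, row: 6, rank: 12, suit: clubs]: rank = 12 — fails this test, so No match. [pile: 1, row: 1, rank: 12, suit: clubs]: rank = 12 — fails this test, so No match. [pile: 2, row: 6, rank: 11, suit: clubs]: rank = 11 — fails this test, so No match.

Match, No match, No match, No match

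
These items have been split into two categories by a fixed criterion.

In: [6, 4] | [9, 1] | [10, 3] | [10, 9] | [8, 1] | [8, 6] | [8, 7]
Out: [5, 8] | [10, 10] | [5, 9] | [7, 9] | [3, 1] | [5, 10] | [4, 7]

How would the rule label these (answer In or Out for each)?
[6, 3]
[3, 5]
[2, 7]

The rule appears to be: first > second AND sum ≥ 9.
[6, 3] — 6 > 3, 6+3 = 9, hence In. [3, 5] — 3 < 5, 3+5 = 8, hence Out. [2, 7] — 2 < 7, 2+7 = 9, hence Out.

In, Out, Out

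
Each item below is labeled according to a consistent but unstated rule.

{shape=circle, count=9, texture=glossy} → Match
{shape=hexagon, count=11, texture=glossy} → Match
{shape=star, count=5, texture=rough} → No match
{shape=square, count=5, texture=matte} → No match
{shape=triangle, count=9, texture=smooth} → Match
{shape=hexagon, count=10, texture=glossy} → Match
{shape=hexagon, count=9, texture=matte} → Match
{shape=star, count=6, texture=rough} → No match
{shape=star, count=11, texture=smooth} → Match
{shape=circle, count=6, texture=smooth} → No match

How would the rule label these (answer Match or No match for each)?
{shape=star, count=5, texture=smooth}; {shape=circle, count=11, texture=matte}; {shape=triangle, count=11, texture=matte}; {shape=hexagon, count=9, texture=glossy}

No match, Match, Match, Match

Rule: count ≥ 9. This holds for each 'Match' example and fails for each 'No match' one.
{shape=star, count=5, texture=smooth}: count = 5, doesn't match → No match.
{shape=circle, count=11, texture=matte}: count = 11, qualifies → Match.
{shape=triangle, count=11, texture=matte}: count = 11, qualifies → Match.
{shape=hexagon, count=9, texture=glossy}: count = 9, qualifies → Match.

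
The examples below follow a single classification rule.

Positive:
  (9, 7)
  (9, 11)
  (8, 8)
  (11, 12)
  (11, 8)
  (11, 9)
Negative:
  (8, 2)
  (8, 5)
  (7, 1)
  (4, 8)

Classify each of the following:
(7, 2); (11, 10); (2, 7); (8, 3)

Negative, Positive, Negative, Negative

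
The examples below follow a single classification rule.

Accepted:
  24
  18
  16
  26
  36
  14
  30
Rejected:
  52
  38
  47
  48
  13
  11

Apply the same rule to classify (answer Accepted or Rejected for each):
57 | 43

The simplest hypothesis consistent with all the labels is: even AND at most 36.
57 → 57 is odd, 57 > 36 → Rejected.
43 → 43 is odd, 43 > 36 → Rejected.

Rejected, Rejected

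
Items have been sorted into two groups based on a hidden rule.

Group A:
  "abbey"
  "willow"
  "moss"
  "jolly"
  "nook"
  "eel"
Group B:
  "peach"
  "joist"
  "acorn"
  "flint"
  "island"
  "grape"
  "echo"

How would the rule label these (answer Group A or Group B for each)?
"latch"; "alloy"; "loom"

Group B, Group A, Group A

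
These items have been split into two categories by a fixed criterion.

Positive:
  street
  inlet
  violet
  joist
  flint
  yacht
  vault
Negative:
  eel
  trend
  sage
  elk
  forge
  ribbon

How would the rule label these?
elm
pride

Negative, Negative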